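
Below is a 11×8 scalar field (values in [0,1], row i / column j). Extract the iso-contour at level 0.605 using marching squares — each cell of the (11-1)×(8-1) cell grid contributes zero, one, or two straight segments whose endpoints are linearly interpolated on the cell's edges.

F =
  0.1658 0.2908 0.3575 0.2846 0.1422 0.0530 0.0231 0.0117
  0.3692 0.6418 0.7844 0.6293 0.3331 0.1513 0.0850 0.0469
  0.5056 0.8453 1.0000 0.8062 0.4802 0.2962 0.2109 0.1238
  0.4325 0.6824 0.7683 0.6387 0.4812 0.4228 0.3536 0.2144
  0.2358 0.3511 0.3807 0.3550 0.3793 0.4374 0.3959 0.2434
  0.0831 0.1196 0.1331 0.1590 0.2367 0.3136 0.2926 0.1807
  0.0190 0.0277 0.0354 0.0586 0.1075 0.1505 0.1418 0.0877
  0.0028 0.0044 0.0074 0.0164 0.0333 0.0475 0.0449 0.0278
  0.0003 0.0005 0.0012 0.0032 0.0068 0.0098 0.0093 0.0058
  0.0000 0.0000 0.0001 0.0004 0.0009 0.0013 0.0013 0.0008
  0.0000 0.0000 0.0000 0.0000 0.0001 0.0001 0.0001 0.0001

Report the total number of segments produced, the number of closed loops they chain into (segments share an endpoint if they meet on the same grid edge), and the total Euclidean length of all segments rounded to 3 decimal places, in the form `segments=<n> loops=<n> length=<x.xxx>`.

cell (0,0): code 0100 → (0.895,1.000)–(1.000,0.865)
cell (0,1): code 1100 → (0.580,2.000)–(0.895,1.000)
cell (0,2): code 1100 → (0.930,3.000)–(0.580,2.000)
cell (0,3): code 1000 → (1.000,3.082)–(0.930,3.000)
cell (1,0): code 0110 → (1.000,0.865)–(2.000,0.293)
cell (1,3): code 1001 → (2.000,3.617)–(1.000,3.082)
cell (2,0): code 0110 → (2.000,0.293)–(3.000,0.690)
cell (2,3): code 1001 → (3.000,3.214)–(2.000,3.617)
cell (3,0): code 0010 → (3.000,0.690)–(3.234,1.000)
cell (3,1): code 0011 → (3.234,1.000)–(3.421,2.000)
cell (3,2): code 0011 → (3.421,2.000)–(3.119,3.000)
cell (3,3): code 0001 → (3.119,3.000)–(3.000,3.214)
total: 12 segments, chained into 1 closed loop(s), length Σ = 9.522764

segments=12 loops=1 length=9.523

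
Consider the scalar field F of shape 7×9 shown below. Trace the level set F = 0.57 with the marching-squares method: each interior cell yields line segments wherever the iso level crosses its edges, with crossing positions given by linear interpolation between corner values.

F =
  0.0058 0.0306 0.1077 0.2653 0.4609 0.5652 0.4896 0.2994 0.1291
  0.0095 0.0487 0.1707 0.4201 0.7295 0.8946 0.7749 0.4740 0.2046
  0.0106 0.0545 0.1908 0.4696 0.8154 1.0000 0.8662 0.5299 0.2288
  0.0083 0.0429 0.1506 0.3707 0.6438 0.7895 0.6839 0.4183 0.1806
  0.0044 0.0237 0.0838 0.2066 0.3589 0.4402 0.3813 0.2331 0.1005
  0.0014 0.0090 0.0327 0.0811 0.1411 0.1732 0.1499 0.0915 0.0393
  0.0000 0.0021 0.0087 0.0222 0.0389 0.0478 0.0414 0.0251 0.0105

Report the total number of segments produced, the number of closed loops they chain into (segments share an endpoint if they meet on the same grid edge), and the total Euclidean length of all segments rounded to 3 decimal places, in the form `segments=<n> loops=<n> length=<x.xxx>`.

segments=12 loops=1 length=11.155

cell (0,3): code 0100 → (0.406,4.000)–(1.000,3.484)
cell (0,4): code 1100 → (0.015,5.000)–(0.406,4.000)
cell (0,5): code 1100 → (0.282,6.000)–(0.015,5.000)
cell (0,6): code 1000 → (1.000,6.681)–(0.282,6.000)
cell (1,3): code 0110 → (1.000,3.484)–(2.000,3.290)
cell (1,6): code 1001 → (2.000,6.881)–(1.000,6.681)
cell (2,3): code 0110 → (2.000,3.290)–(3.000,3.730)
cell (2,6): code 1001 → (3.000,6.429)–(2.000,6.881)
cell (3,3): code 0010 → (3.000,3.730)–(3.259,4.000)
cell (3,4): code 0011 → (3.259,4.000)–(3.628,5.000)
cell (3,5): code 0011 → (3.628,5.000)–(3.376,6.000)
cell (3,6): code 0001 → (3.376,6.000)–(3.000,6.429)
total: 12 segments, chained into 1 closed loop(s), length Σ = 11.155435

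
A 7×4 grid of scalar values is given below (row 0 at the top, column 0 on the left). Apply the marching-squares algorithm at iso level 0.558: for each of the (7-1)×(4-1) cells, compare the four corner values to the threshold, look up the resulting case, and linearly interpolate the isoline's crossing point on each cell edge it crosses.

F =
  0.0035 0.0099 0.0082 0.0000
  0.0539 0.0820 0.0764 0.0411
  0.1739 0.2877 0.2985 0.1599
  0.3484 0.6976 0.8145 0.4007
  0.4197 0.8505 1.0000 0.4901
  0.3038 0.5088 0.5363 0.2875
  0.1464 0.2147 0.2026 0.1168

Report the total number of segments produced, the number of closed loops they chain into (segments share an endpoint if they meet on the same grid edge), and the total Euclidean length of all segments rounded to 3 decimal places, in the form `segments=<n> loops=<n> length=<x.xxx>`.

cell (2,0): code 0100 → (2.659,1.000)–(3.000,0.600)
cell (2,1): code 1100 → (2.503,2.000)–(2.659,1.000)
cell (2,2): code 1000 → (3.000,2.620)–(2.503,2.000)
cell (3,0): code 0110 → (3.000,0.600)–(4.000,0.321)
cell (3,2): code 1001 → (4.000,2.867)–(3.000,2.620)
cell (4,0): code 0010 → (4.000,0.321)–(4.856,1.000)
cell (4,1): code 0011 → (4.856,1.000)–(4.953,2.000)
cell (4,2): code 0001 → (4.953,2.000)–(4.000,2.867)
total: 8 segments, chained into 1 closed loop(s), length Σ = 7.785918

segments=8 loops=1 length=7.786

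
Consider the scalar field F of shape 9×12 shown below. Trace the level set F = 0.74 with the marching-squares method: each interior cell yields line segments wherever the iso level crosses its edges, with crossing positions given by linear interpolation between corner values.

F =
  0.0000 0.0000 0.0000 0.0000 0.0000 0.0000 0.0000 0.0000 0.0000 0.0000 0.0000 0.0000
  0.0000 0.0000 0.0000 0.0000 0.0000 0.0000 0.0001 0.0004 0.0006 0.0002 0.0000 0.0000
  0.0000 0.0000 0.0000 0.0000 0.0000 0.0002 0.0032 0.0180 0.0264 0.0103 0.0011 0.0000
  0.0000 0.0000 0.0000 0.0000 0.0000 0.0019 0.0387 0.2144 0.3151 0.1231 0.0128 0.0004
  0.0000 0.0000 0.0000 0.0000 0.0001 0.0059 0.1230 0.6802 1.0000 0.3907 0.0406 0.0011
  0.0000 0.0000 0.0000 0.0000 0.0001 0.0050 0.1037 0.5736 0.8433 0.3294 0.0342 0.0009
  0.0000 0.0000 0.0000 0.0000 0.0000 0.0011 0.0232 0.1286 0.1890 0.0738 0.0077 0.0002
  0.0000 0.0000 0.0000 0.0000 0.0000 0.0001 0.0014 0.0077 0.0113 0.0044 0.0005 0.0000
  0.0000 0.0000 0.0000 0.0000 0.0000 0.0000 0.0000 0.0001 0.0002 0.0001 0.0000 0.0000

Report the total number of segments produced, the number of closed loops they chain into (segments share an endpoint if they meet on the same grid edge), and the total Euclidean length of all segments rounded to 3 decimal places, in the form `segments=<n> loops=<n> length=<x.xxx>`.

cell (3,7): code 0100 → (3.620,8.000)–(4.000,7.187)
cell (3,8): code 1000 → (4.000,8.427)–(3.620,8.000)
cell (4,7): code 0110 → (4.000,7.187)–(5.000,7.617)
cell (4,8): code 1001 → (5.000,8.201)–(4.000,8.427)
cell (5,7): code 0010 → (5.000,7.617)–(5.158,8.000)
cell (5,8): code 0001 → (5.158,8.000)–(5.000,8.201)
total: 6 segments, chained into 1 closed loop(s), length Σ = 4.251971

segments=6 loops=1 length=4.252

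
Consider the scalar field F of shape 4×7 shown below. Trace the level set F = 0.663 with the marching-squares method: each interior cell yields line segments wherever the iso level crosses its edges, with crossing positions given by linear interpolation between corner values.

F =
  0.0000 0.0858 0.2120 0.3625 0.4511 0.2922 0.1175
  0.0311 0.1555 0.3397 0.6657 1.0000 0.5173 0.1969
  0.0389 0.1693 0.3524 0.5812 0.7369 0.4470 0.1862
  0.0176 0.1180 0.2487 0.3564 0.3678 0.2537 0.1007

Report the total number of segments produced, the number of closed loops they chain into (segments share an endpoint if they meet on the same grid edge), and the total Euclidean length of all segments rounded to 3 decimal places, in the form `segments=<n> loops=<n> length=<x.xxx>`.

segments=8 loops=1 length=5.178

cell (0,2): code 0100 → (0.991,3.000)–(1.000,2.992)
cell (0,3): code 1100 → (0.386,4.000)–(0.991,3.000)
cell (0,4): code 1000 → (1.000,4.698)–(0.386,4.000)
cell (1,2): code 0010 → (1.000,2.992)–(1.032,3.000)
cell (1,3): code 0111 → (1.032,3.000)–(2.000,3.525)
cell (1,4): code 1001 → (2.000,4.255)–(1.000,4.698)
cell (2,3): code 0010 → (2.000,3.525)–(2.200,4.000)
cell (2,4): code 0001 → (2.200,4.000)–(2.000,4.255)
total: 8 segments, chained into 1 closed loop(s), length Σ = 5.178203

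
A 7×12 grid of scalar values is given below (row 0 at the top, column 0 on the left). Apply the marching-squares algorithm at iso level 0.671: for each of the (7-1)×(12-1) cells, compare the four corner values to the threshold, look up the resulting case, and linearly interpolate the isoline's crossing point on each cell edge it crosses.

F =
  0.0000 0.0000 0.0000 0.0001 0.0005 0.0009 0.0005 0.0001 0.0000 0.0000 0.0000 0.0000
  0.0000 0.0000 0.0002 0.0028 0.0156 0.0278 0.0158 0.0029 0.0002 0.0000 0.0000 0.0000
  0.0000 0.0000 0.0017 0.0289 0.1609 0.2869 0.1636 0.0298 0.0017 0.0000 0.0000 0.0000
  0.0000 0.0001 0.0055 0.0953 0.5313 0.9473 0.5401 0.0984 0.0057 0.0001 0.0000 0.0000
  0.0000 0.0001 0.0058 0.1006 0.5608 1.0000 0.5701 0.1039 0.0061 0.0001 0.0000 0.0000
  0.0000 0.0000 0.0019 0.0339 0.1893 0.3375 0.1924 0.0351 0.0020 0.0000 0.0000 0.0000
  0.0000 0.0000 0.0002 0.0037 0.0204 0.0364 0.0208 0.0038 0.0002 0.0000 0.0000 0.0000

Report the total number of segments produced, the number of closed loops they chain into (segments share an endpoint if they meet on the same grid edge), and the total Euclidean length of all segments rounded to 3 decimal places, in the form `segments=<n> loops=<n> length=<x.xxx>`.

cell (2,4): code 0100 → (2.582,5.000)–(3.000,4.336)
cell (2,5): code 1000 → (3.000,5.679)–(2.582,5.000)
cell (3,4): code 0110 → (3.000,4.336)–(4.000,4.251)
cell (3,5): code 1001 → (4.000,5.765)–(3.000,5.679)
cell (4,4): code 0010 → (4.000,4.251)–(4.497,5.000)
cell (4,5): code 0001 → (4.497,5.000)–(4.000,5.765)
total: 6 segments, chained into 1 closed loop(s), length Σ = 5.400531

segments=6 loops=1 length=5.401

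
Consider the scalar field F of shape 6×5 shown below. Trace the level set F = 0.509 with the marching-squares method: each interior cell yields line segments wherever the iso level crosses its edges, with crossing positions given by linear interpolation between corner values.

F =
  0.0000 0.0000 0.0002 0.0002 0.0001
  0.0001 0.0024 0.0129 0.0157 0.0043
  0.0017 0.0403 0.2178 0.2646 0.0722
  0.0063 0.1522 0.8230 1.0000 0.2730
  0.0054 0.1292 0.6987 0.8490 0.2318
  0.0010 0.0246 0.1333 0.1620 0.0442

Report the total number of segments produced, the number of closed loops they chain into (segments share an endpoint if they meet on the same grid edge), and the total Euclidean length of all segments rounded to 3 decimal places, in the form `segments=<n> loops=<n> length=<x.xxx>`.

cell (2,1): code 0100 → (2.481,2.000)–(3.000,1.532)
cell (2,2): code 1100 → (2.332,3.000)–(2.481,2.000)
cell (2,3): code 1000 → (3.000,3.675)–(2.332,3.000)
cell (3,1): code 0110 → (3.000,1.532)–(4.000,1.667)
cell (3,3): code 1001 → (4.000,3.551)–(3.000,3.675)
cell (4,1): code 0010 → (4.000,1.667)–(4.336,2.000)
cell (4,2): code 0011 → (4.336,2.000)–(4.495,3.000)
cell (4,3): code 0001 → (4.495,3.000)–(4.000,3.551)
total: 8 segments, chained into 1 closed loop(s), length Σ = 6.902230

segments=8 loops=1 length=6.902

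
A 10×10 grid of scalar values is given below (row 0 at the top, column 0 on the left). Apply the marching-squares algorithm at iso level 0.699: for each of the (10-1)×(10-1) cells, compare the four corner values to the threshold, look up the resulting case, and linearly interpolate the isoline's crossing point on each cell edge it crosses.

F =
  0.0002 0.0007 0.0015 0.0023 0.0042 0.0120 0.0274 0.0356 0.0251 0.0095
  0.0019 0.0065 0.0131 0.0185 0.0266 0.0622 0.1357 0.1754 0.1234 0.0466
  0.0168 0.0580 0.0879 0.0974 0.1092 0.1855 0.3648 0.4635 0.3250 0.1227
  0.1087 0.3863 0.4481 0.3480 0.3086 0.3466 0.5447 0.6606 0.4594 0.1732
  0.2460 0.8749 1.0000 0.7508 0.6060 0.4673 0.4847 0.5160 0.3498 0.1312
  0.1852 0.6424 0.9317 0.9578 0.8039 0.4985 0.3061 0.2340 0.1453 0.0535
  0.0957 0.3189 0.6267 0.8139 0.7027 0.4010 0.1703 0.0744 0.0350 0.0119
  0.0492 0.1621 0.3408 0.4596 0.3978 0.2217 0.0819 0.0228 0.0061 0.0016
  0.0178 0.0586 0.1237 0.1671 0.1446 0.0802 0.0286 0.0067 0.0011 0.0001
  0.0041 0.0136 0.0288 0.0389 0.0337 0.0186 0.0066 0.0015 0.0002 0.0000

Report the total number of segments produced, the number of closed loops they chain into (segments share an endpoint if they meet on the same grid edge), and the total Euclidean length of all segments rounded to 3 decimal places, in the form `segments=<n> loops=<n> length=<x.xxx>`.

cell (3,0): code 0100 → (3.640,1.000)–(4.000,0.720)
cell (3,1): code 1100 → (3.455,2.000)–(3.640,1.000)
cell (3,2): code 1100 → (3.871,3.000)–(3.455,2.000)
cell (3,3): code 1000 → (4.000,3.358)–(3.871,3.000)
cell (4,0): code 0010 → (4.000,0.720)–(4.757,1.000)
cell (4,1): code 0111 → (4.757,1.000)–(5.000,1.196)
cell (4,3): code 1101 → (4.470,4.000)–(4.000,3.358)
cell (4,4): code 1000 → (5.000,4.343)–(4.470,4.000)
cell (5,1): code 0010 → (5.000,1.196)–(5.763,2.000)
cell (5,2): code 0111 → (5.763,2.000)–(6.000,2.386)
cell (5,4): code 1001 → (6.000,4.012)–(5.000,4.343)
cell (6,2): code 0010 → (6.000,2.386)–(6.324,3.000)
cell (6,3): code 0011 → (6.324,3.000)–(6.012,4.000)
cell (6,4): code 0001 → (6.012,4.000)–(6.000,4.012)
total: 14 segments, chained into 1 closed loop(s), length Σ = 9.857091

segments=14 loops=1 length=9.857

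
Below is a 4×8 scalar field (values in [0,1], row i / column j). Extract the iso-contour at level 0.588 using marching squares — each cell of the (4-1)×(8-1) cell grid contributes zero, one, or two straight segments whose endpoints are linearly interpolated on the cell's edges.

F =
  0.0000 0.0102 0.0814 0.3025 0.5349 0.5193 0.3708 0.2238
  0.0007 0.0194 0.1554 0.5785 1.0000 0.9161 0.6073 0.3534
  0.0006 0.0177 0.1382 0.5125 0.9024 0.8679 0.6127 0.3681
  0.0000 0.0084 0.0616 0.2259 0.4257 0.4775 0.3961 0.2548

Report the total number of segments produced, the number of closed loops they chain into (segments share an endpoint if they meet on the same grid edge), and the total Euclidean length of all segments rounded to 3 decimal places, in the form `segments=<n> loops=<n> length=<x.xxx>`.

segments=10 loops=1 length=9.058

cell (0,3): code 0100 → (0.114,4.000)–(1.000,3.023)
cell (0,4): code 1100 → (0.173,5.000)–(0.114,4.000)
cell (0,5): code 1100 → (0.918,6.000)–(0.173,5.000)
cell (0,6): code 1000 → (1.000,6.076)–(0.918,6.000)
cell (1,3): code 0110 → (1.000,3.023)–(2.000,3.194)
cell (1,6): code 1001 → (2.000,6.101)–(1.000,6.076)
cell (2,3): code 0010 → (2.000,3.194)–(2.660,4.000)
cell (2,4): code 0011 → (2.660,4.000)–(2.717,5.000)
cell (2,5): code 0011 → (2.717,5.000)–(2.114,6.000)
cell (2,6): code 0001 → (2.114,6.000)–(2.000,6.101)
total: 10 segments, chained into 1 closed loop(s), length Σ = 9.057799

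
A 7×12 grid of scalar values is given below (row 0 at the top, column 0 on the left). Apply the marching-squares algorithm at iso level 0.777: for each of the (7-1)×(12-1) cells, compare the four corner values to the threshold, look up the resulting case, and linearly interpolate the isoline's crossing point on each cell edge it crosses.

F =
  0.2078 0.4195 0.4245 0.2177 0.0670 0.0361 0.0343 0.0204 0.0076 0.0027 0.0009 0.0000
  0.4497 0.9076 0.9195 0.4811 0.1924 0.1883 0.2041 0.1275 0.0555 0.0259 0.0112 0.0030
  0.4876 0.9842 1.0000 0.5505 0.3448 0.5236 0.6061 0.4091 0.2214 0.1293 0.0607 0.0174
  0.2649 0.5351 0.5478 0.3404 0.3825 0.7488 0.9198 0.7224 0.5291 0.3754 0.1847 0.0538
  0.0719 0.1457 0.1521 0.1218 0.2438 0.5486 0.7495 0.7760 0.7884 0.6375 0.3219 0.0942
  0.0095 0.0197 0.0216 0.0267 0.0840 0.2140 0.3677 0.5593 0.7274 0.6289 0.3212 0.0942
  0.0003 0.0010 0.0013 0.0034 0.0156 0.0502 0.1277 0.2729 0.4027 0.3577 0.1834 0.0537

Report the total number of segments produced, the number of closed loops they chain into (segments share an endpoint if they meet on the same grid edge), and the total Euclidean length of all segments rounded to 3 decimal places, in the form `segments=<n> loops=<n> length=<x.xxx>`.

cell (0,0): code 0100 → (0.732,1.000)–(1.000,0.715)
cell (0,1): code 1100 → (0.712,2.000)–(0.732,1.000)
cell (0,2): code 1000 → (1.000,2.325)–(0.712,2.000)
cell (1,0): code 0110 → (1.000,0.715)–(2.000,0.583)
cell (1,2): code 1001 → (2.000,2.496)–(1.000,2.325)
cell (2,0): code 0010 → (2.000,0.583)–(2.461,1.000)
cell (2,1): code 0011 → (2.461,1.000)–(2.493,2.000)
cell (2,2): code 0001 → (2.493,2.000)–(2.000,2.496)
cell (2,5): code 0100 → (2.545,6.000)–(3.000,5.165)
cell (2,6): code 1000 → (3.000,6.723)–(2.545,6.000)
cell (3,5): code 0010 → (3.000,5.165)–(3.839,6.000)
cell (3,6): code 0001 → (3.839,6.000)–(3.000,6.723)
cell (3,7): code 0100 → (3.956,8.000)–(4.000,7.081)
cell (3,8): code 1000 → (4.000,8.076)–(3.956,8.000)
cell (4,7): code 0010 → (4.000,7.081)–(4.187,8.000)
cell (4,8): code 0001 → (4.187,8.000)–(4.000,8.076)
total: 16 segments, chained into 3 closed loop(s), length Σ = 12.414972

segments=16 loops=3 length=12.415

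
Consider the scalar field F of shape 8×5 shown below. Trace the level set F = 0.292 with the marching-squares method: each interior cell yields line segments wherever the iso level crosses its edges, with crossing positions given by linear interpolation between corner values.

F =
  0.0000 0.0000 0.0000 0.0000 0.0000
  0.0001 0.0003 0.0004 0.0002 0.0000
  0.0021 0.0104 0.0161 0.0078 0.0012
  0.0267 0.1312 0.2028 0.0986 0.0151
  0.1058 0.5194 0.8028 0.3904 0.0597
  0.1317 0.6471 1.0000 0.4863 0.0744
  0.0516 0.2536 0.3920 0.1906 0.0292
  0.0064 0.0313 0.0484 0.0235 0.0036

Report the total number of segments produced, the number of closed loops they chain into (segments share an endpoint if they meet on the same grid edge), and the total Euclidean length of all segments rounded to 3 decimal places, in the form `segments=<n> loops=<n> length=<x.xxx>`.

segments=12 loops=1 length=9.639

cell (3,0): code 0100 → (3.414,1.000)–(4.000,0.450)
cell (3,1): code 1100 → (3.149,2.000)–(3.414,1.000)
cell (3,2): code 1100 → (3.663,3.000)–(3.149,2.000)
cell (3,3): code 1000 → (4.000,3.298)–(3.663,3.000)
cell (4,0): code 0110 → (4.000,0.450)–(5.000,0.311)
cell (4,3): code 1001 → (5.000,3.472)–(4.000,3.298)
cell (5,0): code 0010 → (5.000,0.311)–(5.902,1.000)
cell (5,1): code 0111 → (5.902,1.000)–(6.000,1.277)
cell (5,2): code 1011 → (6.000,2.497)–(5.657,3.000)
cell (5,3): code 0001 → (5.657,3.000)–(5.000,3.472)
cell (6,1): code 0010 → (6.000,1.277)–(6.291,2.000)
cell (6,2): code 0001 → (6.291,2.000)–(6.000,2.497)
total: 12 segments, chained into 1 closed loop(s), length Σ = 9.638879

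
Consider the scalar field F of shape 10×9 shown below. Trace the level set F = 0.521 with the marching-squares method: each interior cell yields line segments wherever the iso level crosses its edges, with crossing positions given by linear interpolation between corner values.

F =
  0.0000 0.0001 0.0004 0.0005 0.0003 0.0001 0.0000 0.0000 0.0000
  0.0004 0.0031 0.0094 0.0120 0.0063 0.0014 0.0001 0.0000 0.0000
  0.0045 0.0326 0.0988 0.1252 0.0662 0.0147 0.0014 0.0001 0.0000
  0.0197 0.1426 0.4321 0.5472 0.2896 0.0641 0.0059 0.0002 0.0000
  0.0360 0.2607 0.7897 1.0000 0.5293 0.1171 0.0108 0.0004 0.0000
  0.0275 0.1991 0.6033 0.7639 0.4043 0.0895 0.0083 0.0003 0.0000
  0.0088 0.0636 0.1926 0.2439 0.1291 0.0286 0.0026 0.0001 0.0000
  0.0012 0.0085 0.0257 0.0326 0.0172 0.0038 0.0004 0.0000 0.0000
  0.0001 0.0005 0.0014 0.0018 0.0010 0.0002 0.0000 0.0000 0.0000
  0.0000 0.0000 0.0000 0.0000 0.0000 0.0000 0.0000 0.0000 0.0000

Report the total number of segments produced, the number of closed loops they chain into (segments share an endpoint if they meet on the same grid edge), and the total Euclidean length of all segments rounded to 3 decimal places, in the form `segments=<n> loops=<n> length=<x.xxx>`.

segments=12 loops=1 length=7.677

cell (2,2): code 0100 → (2.938,3.000)–(3.000,2.772)
cell (2,3): code 1000 → (3.000,3.102)–(2.938,3.000)
cell (3,1): code 0100 → (3.249,2.000)–(4.000,1.492)
cell (3,2): code 1110 → (3.000,2.772)–(3.249,2.000)
cell (3,3): code 1101 → (3.965,4.000)–(3.000,3.102)
cell (3,4): code 1000 → (4.000,4.020)–(3.965,4.000)
cell (4,1): code 0110 → (4.000,1.492)–(5.000,1.796)
cell (4,3): code 1011 → (5.000,3.675)–(4.066,4.000)
cell (4,4): code 0001 → (4.066,4.000)–(4.000,4.020)
cell (5,1): code 0010 → (5.000,1.796)–(5.200,2.000)
cell (5,2): code 0011 → (5.200,2.000)–(5.467,3.000)
cell (5,3): code 0001 → (5.467,3.000)–(5.000,3.675)
total: 12 segments, chained into 1 closed loop(s), length Σ = 7.677152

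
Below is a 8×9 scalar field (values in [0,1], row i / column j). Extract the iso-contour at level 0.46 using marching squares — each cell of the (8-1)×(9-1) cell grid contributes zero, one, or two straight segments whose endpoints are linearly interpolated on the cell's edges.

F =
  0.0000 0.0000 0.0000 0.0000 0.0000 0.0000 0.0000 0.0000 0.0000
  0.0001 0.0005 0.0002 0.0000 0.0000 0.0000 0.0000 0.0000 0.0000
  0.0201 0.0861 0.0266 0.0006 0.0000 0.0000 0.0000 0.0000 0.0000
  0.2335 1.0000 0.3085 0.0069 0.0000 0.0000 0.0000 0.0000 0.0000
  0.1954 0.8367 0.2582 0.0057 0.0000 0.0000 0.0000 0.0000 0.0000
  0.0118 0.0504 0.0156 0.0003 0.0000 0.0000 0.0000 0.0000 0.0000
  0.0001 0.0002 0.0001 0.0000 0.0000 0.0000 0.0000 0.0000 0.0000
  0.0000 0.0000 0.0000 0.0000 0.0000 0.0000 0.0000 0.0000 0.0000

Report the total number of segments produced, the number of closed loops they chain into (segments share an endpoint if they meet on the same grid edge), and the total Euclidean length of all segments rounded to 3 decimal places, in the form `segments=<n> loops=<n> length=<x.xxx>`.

cell (2,0): code 0100 → (2.409,1.000)–(3.000,0.295)
cell (2,1): code 1000 → (3.000,1.781)–(2.409,1.000)
cell (3,0): code 0110 → (3.000,0.295)–(4.000,0.413)
cell (3,1): code 1001 → (4.000,1.651)–(3.000,1.781)
cell (4,0): code 0010 → (4.000,0.413)–(4.479,1.000)
cell (4,1): code 0001 → (4.479,1.000)–(4.000,1.651)
total: 6 segments, chained into 1 closed loop(s), length Σ = 5.480373

segments=6 loops=1 length=5.480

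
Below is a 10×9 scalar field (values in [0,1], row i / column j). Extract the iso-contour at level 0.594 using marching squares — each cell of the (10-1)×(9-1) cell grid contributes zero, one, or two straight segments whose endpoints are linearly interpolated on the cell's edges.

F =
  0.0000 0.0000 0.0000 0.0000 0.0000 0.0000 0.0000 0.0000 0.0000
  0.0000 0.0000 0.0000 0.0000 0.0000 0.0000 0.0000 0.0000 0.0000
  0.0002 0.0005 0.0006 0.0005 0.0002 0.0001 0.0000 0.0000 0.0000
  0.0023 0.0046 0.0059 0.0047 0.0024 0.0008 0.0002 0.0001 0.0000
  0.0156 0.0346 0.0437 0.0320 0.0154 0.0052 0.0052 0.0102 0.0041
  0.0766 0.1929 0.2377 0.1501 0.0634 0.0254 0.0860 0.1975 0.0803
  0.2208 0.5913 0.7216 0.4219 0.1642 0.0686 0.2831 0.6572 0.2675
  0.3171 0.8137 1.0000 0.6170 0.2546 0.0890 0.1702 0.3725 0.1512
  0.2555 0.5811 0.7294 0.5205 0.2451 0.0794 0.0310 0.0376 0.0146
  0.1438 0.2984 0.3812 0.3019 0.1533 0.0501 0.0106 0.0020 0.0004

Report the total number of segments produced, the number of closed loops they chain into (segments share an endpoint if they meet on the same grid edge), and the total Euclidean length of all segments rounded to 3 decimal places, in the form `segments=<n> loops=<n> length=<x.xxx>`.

segments=16 loops=2 length=8.772

cell (5,1): code 0100 → (5.736,2.000)–(6.000,1.021)
cell (5,2): code 1000 → (6.000,2.426)–(5.736,2.000)
cell (5,6): code 0100 → (5.863,7.000)–(6.000,6.831)
cell (5,7): code 1000 → (6.000,7.162)–(5.863,7.000)
cell (6,0): code 0100 → (6.012,1.000)–(7.000,0.558)
cell (6,1): code 1110 → (6.000,1.021)–(6.012,1.000)
cell (6,2): code 1101 → (6.882,3.000)–(6.000,2.426)
cell (6,3): code 1000 → (7.000,3.063)–(6.882,3.000)
cell (6,6): code 0010 → (6.000,6.831)–(6.222,7.000)
cell (6,7): code 0001 → (6.222,7.000)–(6.000,7.162)
cell (7,0): code 0010 → (7.000,0.558)–(7.945,1.000)
cell (7,1): code 0111 → (7.945,1.000)–(8.000,1.087)
cell (7,2): code 1011 → (8.000,2.648)–(7.238,3.000)
cell (7,3): code 0001 → (7.238,3.000)–(7.000,3.063)
cell (8,1): code 0010 → (8.000,1.087)–(8.389,2.000)
cell (8,2): code 0001 → (8.389,2.000)–(8.000,2.648)
total: 16 segments, chained into 2 closed loop(s), length Σ = 8.772168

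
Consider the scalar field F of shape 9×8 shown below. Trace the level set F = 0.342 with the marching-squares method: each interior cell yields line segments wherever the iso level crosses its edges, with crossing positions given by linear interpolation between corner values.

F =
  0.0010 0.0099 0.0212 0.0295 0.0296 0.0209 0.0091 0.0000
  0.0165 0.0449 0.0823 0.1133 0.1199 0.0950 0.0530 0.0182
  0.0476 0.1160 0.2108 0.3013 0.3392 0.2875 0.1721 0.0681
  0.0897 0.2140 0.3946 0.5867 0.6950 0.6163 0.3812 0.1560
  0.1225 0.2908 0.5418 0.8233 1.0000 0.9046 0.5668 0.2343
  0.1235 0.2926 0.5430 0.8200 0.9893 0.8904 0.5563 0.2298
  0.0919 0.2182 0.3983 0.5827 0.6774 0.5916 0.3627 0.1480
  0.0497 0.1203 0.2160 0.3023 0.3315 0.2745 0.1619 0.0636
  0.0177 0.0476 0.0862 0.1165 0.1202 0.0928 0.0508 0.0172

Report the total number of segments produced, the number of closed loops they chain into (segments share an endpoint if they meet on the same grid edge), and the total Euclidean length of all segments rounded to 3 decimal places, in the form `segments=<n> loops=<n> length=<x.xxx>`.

segments=18 loops=1 length=16.483

cell (2,1): code 0100 → (2.714,2.000)–(3.000,1.709)
cell (2,2): code 1100 → (2.143,3.000)–(2.714,2.000)
cell (2,3): code 1100 → (2.008,4.000)–(2.143,3.000)
cell (2,4): code 1100 → (2.166,5.000)–(2.008,4.000)
cell (2,5): code 1100 → (2.813,6.000)–(2.166,5.000)
cell (2,6): code 1000 → (3.000,6.174)–(2.813,6.000)
cell (3,1): code 0110 → (3.000,1.709)–(4.000,1.204)
cell (3,6): code 1001 → (4.000,6.676)–(3.000,6.174)
cell (4,1): code 0110 → (4.000,1.204)–(5.000,1.197)
cell (4,6): code 1001 → (5.000,6.656)–(4.000,6.676)
cell (5,1): code 0110 → (5.000,1.197)–(6.000,1.687)
cell (5,6): code 1001 → (6.000,6.096)–(5.000,6.656)
cell (6,1): code 0010 → (6.000,1.687)–(6.309,2.000)
cell (6,2): code 0011 → (6.309,2.000)–(6.858,3.000)
cell (6,3): code 0011 → (6.858,3.000)–(6.970,4.000)
cell (6,4): code 0011 → (6.970,4.000)–(6.787,5.000)
cell (6,5): code 0011 → (6.787,5.000)–(6.103,6.000)
cell (6,6): code 0001 → (6.103,6.000)–(6.000,6.096)
total: 18 segments, chained into 1 closed loop(s), length Σ = 16.483125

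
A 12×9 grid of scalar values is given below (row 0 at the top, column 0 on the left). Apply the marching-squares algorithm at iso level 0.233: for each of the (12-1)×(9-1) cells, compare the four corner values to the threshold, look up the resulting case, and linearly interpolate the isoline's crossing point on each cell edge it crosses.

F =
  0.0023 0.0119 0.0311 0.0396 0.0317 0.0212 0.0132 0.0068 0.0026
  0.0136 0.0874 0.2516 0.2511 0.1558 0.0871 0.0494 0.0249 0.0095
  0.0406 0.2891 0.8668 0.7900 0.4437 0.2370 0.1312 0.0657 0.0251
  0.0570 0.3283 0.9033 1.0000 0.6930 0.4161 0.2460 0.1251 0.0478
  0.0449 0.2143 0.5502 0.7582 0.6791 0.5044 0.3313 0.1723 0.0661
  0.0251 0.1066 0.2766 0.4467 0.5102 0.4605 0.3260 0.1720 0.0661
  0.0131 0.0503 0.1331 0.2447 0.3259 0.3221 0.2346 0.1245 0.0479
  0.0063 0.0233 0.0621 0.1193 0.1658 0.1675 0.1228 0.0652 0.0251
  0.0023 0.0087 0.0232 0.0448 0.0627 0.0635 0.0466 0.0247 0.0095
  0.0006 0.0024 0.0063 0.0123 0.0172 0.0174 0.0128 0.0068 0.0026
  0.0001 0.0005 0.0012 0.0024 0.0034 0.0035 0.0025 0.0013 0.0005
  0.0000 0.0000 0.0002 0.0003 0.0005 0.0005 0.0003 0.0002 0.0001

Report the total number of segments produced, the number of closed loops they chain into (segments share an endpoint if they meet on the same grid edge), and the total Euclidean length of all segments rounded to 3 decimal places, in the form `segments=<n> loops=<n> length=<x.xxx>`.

cell (0,1): code 0100 → (0.916,2.000)–(1.000,1.887)
cell (0,2): code 1100 → (0.914,3.000)–(0.916,2.000)
cell (0,3): code 1000 → (1.000,3.190)–(0.914,3.000)
cell (1,0): code 0100 → (1.722,1.000)–(2.000,0.774)
cell (1,1): code 1110 → (1.000,1.887)–(1.722,1.000)
cell (1,3): code 1101 → (1.268,4.000)–(1.000,3.190)
cell (1,4): code 1100 → (1.973,5.000)–(1.268,4.000)
cell (1,5): code 1000 → (2.000,5.038)–(1.973,5.000)
cell (2,0): code 0110 → (2.000,0.774)–(3.000,0.649)
cell (2,5): code 1101 → (2.887,6.000)–(2.000,5.038)
cell (2,6): code 1000 → (3.000,6.108)–(2.887,6.000)
cell (3,0): code 0010 → (3.000,0.649)–(3.836,1.000)
cell (3,1): code 0111 → (3.836,1.000)–(4.000,1.056)
cell (3,6): code 1001 → (4.000,6.618)–(3.000,6.108)
cell (4,1): code 0110 → (4.000,1.056)–(5.000,1.744)
cell (4,6): code 1001 → (5.000,6.604)–(4.000,6.618)
cell (5,1): code 0010 → (5.000,1.744)–(5.304,2.000)
cell (5,2): code 0111 → (5.304,2.000)–(6.000,2.895)
cell (5,6): code 1001 → (6.000,6.015)–(5.000,6.604)
cell (6,2): code 0010 → (6.000,2.895)–(6.093,3.000)
cell (6,3): code 0011 → (6.093,3.000)–(6.580,4.000)
cell (6,4): code 0011 → (6.580,4.000)–(6.576,5.000)
cell (6,5): code 0011 → (6.576,5.000)–(6.014,6.000)
cell (6,6): code 0001 → (6.014,6.000)–(6.000,6.015)
total: 24 segments, chained into 1 closed loop(s), length Σ = 17.976059

segments=24 loops=1 length=17.976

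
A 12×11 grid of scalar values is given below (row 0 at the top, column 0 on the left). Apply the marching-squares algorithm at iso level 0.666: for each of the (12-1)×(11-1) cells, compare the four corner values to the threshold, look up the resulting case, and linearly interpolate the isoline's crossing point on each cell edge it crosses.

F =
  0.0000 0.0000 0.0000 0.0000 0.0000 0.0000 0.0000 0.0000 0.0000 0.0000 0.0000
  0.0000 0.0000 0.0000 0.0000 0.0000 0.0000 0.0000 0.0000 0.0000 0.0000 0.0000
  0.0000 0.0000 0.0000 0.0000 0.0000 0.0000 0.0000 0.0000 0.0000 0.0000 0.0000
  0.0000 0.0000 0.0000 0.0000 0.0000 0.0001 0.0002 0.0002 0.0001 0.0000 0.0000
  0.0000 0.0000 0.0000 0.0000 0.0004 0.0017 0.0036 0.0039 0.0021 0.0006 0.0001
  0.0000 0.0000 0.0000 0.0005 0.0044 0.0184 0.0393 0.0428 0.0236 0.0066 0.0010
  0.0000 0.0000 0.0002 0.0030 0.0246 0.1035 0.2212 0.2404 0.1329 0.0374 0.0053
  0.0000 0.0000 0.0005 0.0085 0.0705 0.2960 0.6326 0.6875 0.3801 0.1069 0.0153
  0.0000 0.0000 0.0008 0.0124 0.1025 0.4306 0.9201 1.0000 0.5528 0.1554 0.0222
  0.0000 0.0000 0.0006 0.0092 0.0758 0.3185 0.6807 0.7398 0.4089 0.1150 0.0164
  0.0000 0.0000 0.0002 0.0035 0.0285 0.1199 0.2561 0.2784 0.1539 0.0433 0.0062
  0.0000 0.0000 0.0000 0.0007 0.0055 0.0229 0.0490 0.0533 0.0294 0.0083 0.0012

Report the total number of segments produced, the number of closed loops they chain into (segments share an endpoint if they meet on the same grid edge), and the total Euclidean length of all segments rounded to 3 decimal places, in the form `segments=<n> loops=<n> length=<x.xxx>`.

cell (6,6): code 0100 → (6.952,7.000)–(7.000,6.608)
cell (6,7): code 1000 → (7.000,7.070)–(6.952,7.000)
cell (7,5): code 0100 → (7.116,6.000)–(8.000,5.481)
cell (7,6): code 1110 → (7.000,6.608)–(7.116,6.000)
cell (7,7): code 1001 → (8.000,7.747)–(7.000,7.070)
cell (8,5): code 0110 → (8.000,5.481)–(9.000,5.959)
cell (8,7): code 1001 → (9.000,7.223)–(8.000,7.747)
cell (9,5): code 0010 → (9.000,5.959)–(9.035,6.000)
cell (9,6): code 0011 → (9.035,6.000)–(9.160,7.000)
cell (9,7): code 0001 → (9.160,7.000)–(9.000,7.223)
total: 10 segments, chained into 1 closed loop(s), length Σ = 6.904492

segments=10 loops=1 length=6.904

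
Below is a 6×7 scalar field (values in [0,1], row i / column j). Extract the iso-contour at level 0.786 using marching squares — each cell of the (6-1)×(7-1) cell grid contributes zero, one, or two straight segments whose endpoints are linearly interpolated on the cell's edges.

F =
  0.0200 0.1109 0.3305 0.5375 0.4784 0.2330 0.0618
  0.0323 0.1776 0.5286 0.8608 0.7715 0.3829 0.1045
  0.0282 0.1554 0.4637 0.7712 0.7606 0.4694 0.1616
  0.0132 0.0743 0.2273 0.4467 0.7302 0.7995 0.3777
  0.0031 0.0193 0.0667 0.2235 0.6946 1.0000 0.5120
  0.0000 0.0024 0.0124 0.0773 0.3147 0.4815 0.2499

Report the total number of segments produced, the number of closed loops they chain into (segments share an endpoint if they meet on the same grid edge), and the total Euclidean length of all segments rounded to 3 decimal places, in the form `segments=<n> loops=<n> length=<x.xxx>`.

segments=10 loops=2 length=7.106

cell (0,2): code 0100 → (0.769,3.000)–(1.000,2.775)
cell (0,3): code 1000 → (1.000,3.838)–(0.769,3.000)
cell (1,2): code 0010 → (1.000,2.775)–(1.835,3.000)
cell (1,3): code 0001 → (1.835,3.000)–(1.000,3.838)
cell (2,4): code 0100 → (2.959,5.000)–(3.000,4.805)
cell (2,5): code 1000 → (3.000,5.032)–(2.959,5.000)
cell (3,4): code 0110 → (3.000,4.805)–(4.000,4.299)
cell (3,5): code 1001 → (4.000,5.439)–(3.000,5.032)
cell (4,4): code 0010 → (4.000,4.299)–(4.413,5.000)
cell (4,5): code 0001 → (4.413,5.000)–(4.000,5.439)
total: 10 segments, chained into 2 closed loop(s), length Σ = 7.105678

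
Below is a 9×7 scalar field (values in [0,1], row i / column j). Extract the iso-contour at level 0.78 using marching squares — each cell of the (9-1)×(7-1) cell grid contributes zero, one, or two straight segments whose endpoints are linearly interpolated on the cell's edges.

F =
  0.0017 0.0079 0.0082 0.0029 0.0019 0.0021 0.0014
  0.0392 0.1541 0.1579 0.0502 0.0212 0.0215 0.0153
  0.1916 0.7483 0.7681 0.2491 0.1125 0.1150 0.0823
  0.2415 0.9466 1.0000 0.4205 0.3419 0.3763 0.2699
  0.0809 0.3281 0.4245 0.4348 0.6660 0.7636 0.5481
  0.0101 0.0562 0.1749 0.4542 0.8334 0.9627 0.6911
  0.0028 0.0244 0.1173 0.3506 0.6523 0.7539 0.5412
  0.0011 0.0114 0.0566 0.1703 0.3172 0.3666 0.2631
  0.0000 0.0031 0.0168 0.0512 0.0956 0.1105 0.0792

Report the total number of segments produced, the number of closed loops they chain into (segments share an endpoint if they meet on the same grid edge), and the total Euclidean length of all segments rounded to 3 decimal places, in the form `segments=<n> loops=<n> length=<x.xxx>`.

cell (2,0): code 0100 → (2.160,1.000)–(3.000,0.764)
cell (2,1): code 1100 → (2.051,2.000)–(2.160,1.000)
cell (2,2): code 1000 → (3.000,2.380)–(2.051,2.000)
cell (3,0): code 0010 → (3.000,0.764)–(3.269,1.000)
cell (3,1): code 0011 → (3.269,1.000)–(3.382,2.000)
cell (3,2): code 0001 → (3.382,2.000)–(3.000,2.380)
cell (4,3): code 0100 → (4.681,4.000)–(5.000,3.859)
cell (4,4): code 1100 → (4.082,5.000)–(4.681,4.000)
cell (4,5): code 1000 → (5.000,5.673)–(4.082,5.000)
cell (5,3): code 0010 → (5.000,3.859)–(5.295,4.000)
cell (5,4): code 0011 → (5.295,4.000)–(5.875,5.000)
cell (5,5): code 0001 → (5.875,5.000)–(5.000,5.673)
total: 12 segments, chained into 2 closed loop(s), length Σ = 10.042365

segments=12 loops=2 length=10.042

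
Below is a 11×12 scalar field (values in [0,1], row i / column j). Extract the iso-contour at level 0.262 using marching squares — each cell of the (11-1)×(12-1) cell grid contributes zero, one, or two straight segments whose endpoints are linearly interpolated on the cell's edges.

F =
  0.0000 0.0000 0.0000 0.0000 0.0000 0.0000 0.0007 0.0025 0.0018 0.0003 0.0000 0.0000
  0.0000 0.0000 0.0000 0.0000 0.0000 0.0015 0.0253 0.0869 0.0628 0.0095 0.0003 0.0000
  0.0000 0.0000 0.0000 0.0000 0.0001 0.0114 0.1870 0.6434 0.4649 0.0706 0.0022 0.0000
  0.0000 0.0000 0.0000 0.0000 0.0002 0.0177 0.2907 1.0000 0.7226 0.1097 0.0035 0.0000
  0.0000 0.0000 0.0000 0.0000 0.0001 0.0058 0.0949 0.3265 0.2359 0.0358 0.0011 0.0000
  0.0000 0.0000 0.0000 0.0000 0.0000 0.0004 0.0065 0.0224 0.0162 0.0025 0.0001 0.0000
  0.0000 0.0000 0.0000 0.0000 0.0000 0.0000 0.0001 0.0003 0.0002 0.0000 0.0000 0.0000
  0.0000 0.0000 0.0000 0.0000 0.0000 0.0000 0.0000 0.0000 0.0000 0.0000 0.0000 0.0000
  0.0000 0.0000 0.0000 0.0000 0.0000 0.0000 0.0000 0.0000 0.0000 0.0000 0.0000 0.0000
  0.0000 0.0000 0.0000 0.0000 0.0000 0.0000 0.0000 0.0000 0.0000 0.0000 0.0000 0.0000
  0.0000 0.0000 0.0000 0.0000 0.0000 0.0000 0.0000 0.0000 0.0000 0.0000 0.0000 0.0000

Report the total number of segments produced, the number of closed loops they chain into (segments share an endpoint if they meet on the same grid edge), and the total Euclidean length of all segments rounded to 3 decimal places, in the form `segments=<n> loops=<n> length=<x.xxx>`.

segments=12 loops=1 length=8.775

cell (1,6): code 0100 → (1.315,7.000)–(2.000,6.164)
cell (1,7): code 1100 → (1.495,8.000)–(1.315,7.000)
cell (1,8): code 1000 → (2.000,8.515)–(1.495,8.000)
cell (2,5): code 0100 → (2.723,6.000)–(3.000,5.895)
cell (2,6): code 1110 → (2.000,6.164)–(2.723,6.000)
cell (2,8): code 1001 → (3.000,8.752)–(2.000,8.515)
cell (3,5): code 0010 → (3.000,5.895)–(3.147,6.000)
cell (3,6): code 0111 → (3.147,6.000)–(4.000,6.722)
cell (3,7): code 1011 → (4.000,7.712)–(3.946,8.000)
cell (3,8): code 0001 → (3.946,8.000)–(3.000,8.752)
cell (4,6): code 0010 → (4.000,6.722)–(4.212,7.000)
cell (4,7): code 0001 → (4.212,7.000)–(4.000,7.712)
total: 12 segments, chained into 1 closed loop(s), length Σ = 8.775416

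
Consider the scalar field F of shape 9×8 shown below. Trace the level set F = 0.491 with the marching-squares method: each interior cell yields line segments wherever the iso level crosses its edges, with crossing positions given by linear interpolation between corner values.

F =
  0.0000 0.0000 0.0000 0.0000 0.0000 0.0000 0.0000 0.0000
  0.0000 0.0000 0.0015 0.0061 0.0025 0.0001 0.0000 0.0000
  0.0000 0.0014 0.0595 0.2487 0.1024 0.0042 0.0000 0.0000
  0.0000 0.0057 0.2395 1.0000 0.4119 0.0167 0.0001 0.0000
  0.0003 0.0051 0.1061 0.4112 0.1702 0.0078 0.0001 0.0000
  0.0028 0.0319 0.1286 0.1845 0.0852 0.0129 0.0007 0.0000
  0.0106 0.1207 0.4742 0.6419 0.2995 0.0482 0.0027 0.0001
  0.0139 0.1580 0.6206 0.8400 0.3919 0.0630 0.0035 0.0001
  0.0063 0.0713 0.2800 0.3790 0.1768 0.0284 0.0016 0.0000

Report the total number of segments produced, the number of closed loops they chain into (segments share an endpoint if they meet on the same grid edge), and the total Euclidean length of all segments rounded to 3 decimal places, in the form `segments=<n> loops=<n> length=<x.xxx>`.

segments=12 loops=2 length=10.641

cell (2,2): code 0100 → (2.323,3.000)–(3.000,2.331)
cell (2,3): code 1000 → (3.000,3.865)–(2.323,3.000)
cell (3,2): code 0010 → (3.000,2.331)–(3.864,3.000)
cell (3,3): code 0001 → (3.864,3.000)–(3.000,3.865)
cell (5,2): code 0100 → (5.670,3.000)–(6.000,2.100)
cell (5,3): code 1000 → (6.000,3.441)–(5.670,3.000)
cell (6,1): code 0100 → (6.115,2.000)–(7.000,1.720)
cell (6,2): code 1110 → (6.000,2.100)–(6.115,2.000)
cell (6,3): code 1001 → (7.000,3.779)–(6.000,3.441)
cell (7,1): code 0010 → (7.000,1.720)–(7.381,2.000)
cell (7,2): code 0011 → (7.381,2.000)–(7.757,3.000)
cell (7,3): code 0001 → (7.757,3.000)–(7.000,3.779)
total: 12 segments, chained into 2 closed loop(s), length Σ = 10.640612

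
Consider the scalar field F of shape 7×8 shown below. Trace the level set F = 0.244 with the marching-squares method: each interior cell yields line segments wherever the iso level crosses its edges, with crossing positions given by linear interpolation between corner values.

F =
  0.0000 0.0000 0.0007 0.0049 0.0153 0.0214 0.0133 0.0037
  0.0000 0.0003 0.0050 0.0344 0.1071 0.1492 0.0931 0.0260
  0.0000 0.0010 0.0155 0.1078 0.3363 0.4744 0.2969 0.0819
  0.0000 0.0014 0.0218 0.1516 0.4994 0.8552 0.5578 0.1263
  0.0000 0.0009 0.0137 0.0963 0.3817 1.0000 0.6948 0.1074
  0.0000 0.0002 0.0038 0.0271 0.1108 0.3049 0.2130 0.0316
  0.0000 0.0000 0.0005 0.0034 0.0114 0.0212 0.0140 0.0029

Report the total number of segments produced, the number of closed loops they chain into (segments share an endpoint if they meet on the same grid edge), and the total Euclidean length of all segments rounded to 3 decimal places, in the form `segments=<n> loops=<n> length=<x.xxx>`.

cell (1,3): code 0100 → (1.597,4.000)–(2.000,3.596)
cell (1,4): code 1100 → (1.292,5.000)–(1.597,4.000)
cell (1,5): code 1100 → (1.740,6.000)–(1.292,5.000)
cell (1,6): code 1000 → (2.000,6.246)–(1.740,6.000)
cell (2,3): code 0110 → (2.000,3.596)–(3.000,3.266)
cell (2,6): code 1001 → (3.000,6.727)–(2.000,6.246)
cell (3,3): code 0110 → (3.000,3.266)–(4.000,3.518)
cell (3,6): code 1001 → (4.000,6.767)–(3.000,6.727)
cell (4,3): code 0010 → (4.000,3.518)–(4.508,4.000)
cell (4,4): code 0111 → (4.508,4.000)–(5.000,4.686)
cell (4,5): code 1011 → (5.000,5.663)–(4.936,6.000)
cell (4,6): code 0001 → (4.936,6.000)–(4.000,6.767)
cell (5,4): code 0010 → (5.000,4.686)–(5.215,5.000)
cell (5,5): code 0001 → (5.215,5.000)–(5.000,5.663)
total: 14 segments, chained into 1 closed loop(s), length Σ = 11.440157

segments=14 loops=1 length=11.440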